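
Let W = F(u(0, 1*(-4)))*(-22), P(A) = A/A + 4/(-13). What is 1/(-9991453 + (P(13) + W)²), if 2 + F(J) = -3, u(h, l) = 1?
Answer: -169/1686484836 ≈ -1.0021e-7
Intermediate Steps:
F(J) = -5 (F(J) = -2 - 3 = -5)
P(A) = 9/13 (P(A) = 1 + 4*(-1/13) = 1 - 4/13 = 9/13)
W = 110 (W = -5*(-22) = 110)
1/(-9991453 + (P(13) + W)²) = 1/(-9991453 + (9/13 + 110)²) = 1/(-9991453 + (1439/13)²) = 1/(-9991453 + 2070721/169) = 1/(-1686484836/169) = -169/1686484836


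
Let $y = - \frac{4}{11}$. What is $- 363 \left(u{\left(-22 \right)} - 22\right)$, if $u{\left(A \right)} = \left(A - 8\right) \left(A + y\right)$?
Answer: $-235554$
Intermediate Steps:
$y = - \frac{4}{11}$ ($y = \left(-4\right) \frac{1}{11} = - \frac{4}{11} \approx -0.36364$)
$u{\left(A \right)} = \left(-8 + A\right) \left(- \frac{4}{11} + A\right)$ ($u{\left(A \right)} = \left(A - 8\right) \left(A - \frac{4}{11}\right) = \left(-8 + A\right) \left(- \frac{4}{11} + A\right)$)
$- 363 \left(u{\left(-22 \right)} - 22\right) = - 363 \left(\left(\frac{32}{11} + \left(-22\right)^{2} - -184\right) - 22\right) = - 363 \left(\left(\frac{32}{11} + 484 + 184\right) - 22\right) = - 363 \left(\frac{7380}{11} - 22\right) = \left(-363\right) \frac{7138}{11} = -235554$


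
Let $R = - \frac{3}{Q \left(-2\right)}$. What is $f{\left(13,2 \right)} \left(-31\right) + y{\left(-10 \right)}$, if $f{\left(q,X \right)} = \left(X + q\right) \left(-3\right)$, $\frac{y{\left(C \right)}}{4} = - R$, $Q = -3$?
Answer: $1397$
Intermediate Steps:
$R = - \frac{1}{2}$ ($R = - \frac{3}{\left(-3\right) \left(-2\right)} = - \frac{3}{6} = \left(-3\right) \frac{1}{6} = - \frac{1}{2} \approx -0.5$)
$y{\left(C \right)} = 2$ ($y{\left(C \right)} = 4 \left(\left(-1\right) \left(- \frac{1}{2}\right)\right) = 4 \cdot \frac{1}{2} = 2$)
$f{\left(q,X \right)} = - 3 X - 3 q$
$f{\left(13,2 \right)} \left(-31\right) + y{\left(-10 \right)} = \left(\left(-3\right) 2 - 39\right) \left(-31\right) + 2 = \left(-6 - 39\right) \left(-31\right) + 2 = \left(-45\right) \left(-31\right) + 2 = 1395 + 2 = 1397$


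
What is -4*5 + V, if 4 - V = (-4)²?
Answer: -32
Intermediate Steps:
V = -12 (V = 4 - 1*(-4)² = 4 - 1*16 = 4 - 16 = -12)
-4*5 + V = -4*5 - 12 = -20 - 12 = -32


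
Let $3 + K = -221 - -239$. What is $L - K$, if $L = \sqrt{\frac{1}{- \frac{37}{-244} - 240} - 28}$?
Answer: $-15 + \frac{2 i \sqrt{23978160606}}{58523} \approx -15.0 + 5.2919 i$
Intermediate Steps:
$K = 15$ ($K = -3 - -18 = -3 + \left(-221 + 239\right) = -3 + 18 = 15$)
$L = \frac{2 i \sqrt{23978160606}}{58523}$ ($L = \sqrt{\frac{1}{\left(-37\right) \left(- \frac{1}{244}\right) - 240} - 28} = \sqrt{\frac{1}{\frac{37}{244} - 240} - 28} = \sqrt{\frac{1}{- \frac{58523}{244}} - 28} = \sqrt{- \frac{244}{58523} - 28} = \sqrt{- \frac{1638888}{58523}} = \frac{2 i \sqrt{23978160606}}{58523} \approx 5.2919 i$)
$L - K = \frac{2 i \sqrt{23978160606}}{58523} - 15 = -15 + \frac{2 i \sqrt{23978160606}}{58523}$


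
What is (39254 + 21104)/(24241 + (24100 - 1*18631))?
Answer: 30179/14855 ≈ 2.0316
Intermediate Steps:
(39254 + 21104)/(24241 + (24100 - 1*18631)) = 60358/(24241 + (24100 - 18631)) = 60358/(24241 + 5469) = 60358/29710 = 60358*(1/29710) = 30179/14855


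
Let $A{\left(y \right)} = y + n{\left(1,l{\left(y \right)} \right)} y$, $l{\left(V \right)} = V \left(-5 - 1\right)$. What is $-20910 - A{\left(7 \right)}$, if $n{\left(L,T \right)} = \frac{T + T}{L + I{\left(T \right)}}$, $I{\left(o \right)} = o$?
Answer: $- \frac{858185}{41} \approx -20931.0$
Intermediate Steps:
$l{\left(V \right)} = - 6 V$ ($l{\left(V \right)} = V \left(-6\right) = - 6 V$)
$n{\left(L,T \right)} = \frac{2 T}{L + T}$ ($n{\left(L,T \right)} = \frac{T + T}{L + T} = \frac{2 T}{L + T}$)
$A{\left(y \right)} = y - \frac{12 y^{2}}{1 - 6 y}$ ($A{\left(y \right)} = y + \frac{2 \left(- 6 y\right)}{1 - 6 y} y = y + - \frac{12 y}{1 - 6 y} y = y - \frac{12 y^{2}}{1 - 6 y}$)
$-20910 - A{\left(7 \right)} = -20910 - \frac{7 \left(-1 + 18 \cdot 7\right)}{-1 + 6 \cdot 7} = -20910 - \frac{7 \left(-1 + 126\right)}{-1 + 42} = -20910 - 7 \cdot \frac{1}{41} \cdot 125 = -20910 - \frac{875}{41} = - \frac{858185}{41}$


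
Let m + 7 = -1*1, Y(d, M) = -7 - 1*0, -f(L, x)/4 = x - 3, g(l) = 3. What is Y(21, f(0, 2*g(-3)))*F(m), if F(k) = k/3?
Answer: 56/3 ≈ 18.667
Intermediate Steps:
f(L, x) = 12 - 4*x (f(L, x) = -4*(x - 3) = -4*(-3 + x) = 12 - 4*x)
Y(d, M) = -7 (Y(d, M) = -7 + 0 = -7)
m = -8 (m = -7 - 1*1 = -7 - 1 = -8)
F(k) = k/3 (F(k) = k*(1/3) = k/3)
Y(21, f(0, 2*g(-3)))*F(m) = -7*(-8)/3 = -7*(-8/3) = 56/3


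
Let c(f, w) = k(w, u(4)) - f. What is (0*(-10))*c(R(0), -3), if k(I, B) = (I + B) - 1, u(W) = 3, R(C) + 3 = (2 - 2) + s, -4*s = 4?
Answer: 0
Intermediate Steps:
s = -1 (s = -¼*4 = -1)
R(C) = -4 (R(C) = -3 + ((2 - 2) - 1) = -3 + (0 - 1) = -3 - 1 = -4)
k(I, B) = -1 + B + I (k(I, B) = (B + I) - 1 = -1 + B + I)
c(f, w) = 2 + w - f (c(f, w) = (-1 + 3 + w) - f = (2 + w) - f = 2 + w - f)
(0*(-10))*c(R(0), -3) = (0*(-10))*(2 - 3 - 1*(-4)) = 0*(2 - 3 + 4) = 0*3 = 0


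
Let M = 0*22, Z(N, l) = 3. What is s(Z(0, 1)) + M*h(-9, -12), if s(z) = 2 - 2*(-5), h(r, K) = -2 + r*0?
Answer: 12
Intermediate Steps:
M = 0
h(r, K) = -2 (h(r, K) = -2 + 0 = -2)
s(z) = 12 (s(z) = 2 + 10 = 12)
s(Z(0, 1)) + M*h(-9, -12) = 12 + 0*(-2) = 12 + 0 = 12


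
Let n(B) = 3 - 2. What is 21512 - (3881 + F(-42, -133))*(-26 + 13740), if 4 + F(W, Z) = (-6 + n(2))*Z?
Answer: -62267476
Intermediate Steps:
n(B) = 1
F(W, Z) = -4 - 5*Z (F(W, Z) = -4 + (-6 + 1)*Z = -4 - 5*Z)
21512 - (3881 + F(-42, -133))*(-26 + 13740) = 21512 - (3881 + (-4 - 5*(-133)))*(-26 + 13740) = 21512 - (3881 + (-4 + 665))*13714 = 21512 - (3881 + 661)*13714 = 21512 - 4542*13714 = 21512 - 1*62288988 = 21512 - 62288988 = -62267476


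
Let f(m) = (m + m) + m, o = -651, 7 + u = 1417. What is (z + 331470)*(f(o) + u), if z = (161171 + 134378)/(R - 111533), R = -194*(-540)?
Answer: -1218899663223/6773 ≈ -1.7996e+8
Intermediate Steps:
R = 104760
u = 1410 (u = -7 + 1417 = 1410)
f(m) = 3*m (f(m) = 2*m + m = 3*m)
z = -295549/6773 (z = (161171 + 134378)/(104760 - 111533) = 295549/(-6773) = 295549*(-1/6773) = -295549/6773 ≈ -43.636)
(z + 331470)*(f(o) + u) = (-295549/6773 + 331470)*(3*(-651) + 1410) = 2244750761*(-1953 + 1410)/6773 = (2244750761/6773)*(-543) = -1218899663223/6773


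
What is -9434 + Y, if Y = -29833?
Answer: -39267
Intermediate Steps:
-9434 + Y = -9434 - 29833 = -39267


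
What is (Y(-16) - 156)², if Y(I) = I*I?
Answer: 10000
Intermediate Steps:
Y(I) = I²
(Y(-16) - 156)² = ((-16)² - 156)² = (256 - 156)² = 100² = 10000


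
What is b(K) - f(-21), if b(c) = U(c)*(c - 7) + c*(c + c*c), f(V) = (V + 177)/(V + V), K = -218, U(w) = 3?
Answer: -72193655/7 ≈ -1.0313e+7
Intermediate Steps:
f(V) = (177 + V)/(2*V) (f(V) = (177 + V)/((2*V)) = (177 + V)*(1/(2*V)) = (177 + V)/(2*V))
b(c) = -21 + 3*c + c*(c + c²) (b(c) = 3*(c - 7) + c*(c + c*c) = 3*(-7 + c) + c*(c + c²) = (-21 + 3*c) + c*(c + c²) = -21 + 3*c + c*(c + c²))
b(K) - f(-21) = (-21 + (-218)² + (-218)³ + 3*(-218)) - (177 - 21)/(2*(-21)) = (-21 + 47524 - 10360232 - 654) - (-1)*156/(2*21) = -10313383 - 1*(-26/7) = -10313383 + 26/7 = -72193655/7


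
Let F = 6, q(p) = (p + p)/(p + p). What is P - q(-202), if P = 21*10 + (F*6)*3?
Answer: 317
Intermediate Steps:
q(p) = 1 (q(p) = (2*p)/((2*p)) = (2*p)*(1/(2*p)) = 1)
P = 318 (P = 21*10 + (6*6)*3 = 210 + 36*3 = 210 + 108 = 318)
P - q(-202) = 318 - 1*1 = 318 - 1 = 317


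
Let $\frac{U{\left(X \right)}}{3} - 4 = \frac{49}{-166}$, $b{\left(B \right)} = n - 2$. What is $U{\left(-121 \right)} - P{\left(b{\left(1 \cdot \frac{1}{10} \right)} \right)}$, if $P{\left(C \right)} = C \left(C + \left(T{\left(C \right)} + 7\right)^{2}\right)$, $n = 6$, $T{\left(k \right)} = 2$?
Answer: $- \frac{54595}{166} \approx -328.89$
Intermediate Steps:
$b{\left(B \right)} = 4$ ($b{\left(B \right)} = 6 - 2 = 4$)
$P{\left(C \right)} = C \left(81 + C\right)$ ($P{\left(C \right)} = C \left(C + \left(2 + 7\right)^{2}\right) = C \left(C + 9^{2}\right) = C \left(C + 81\right) = C \left(81 + C\right)$)
$U{\left(X \right)} = \frac{1845}{166}$ ($U{\left(X \right)} = 12 + 3 \frac{49}{-166} = 12 + 3 \cdot 49 \left(- \frac{1}{166}\right) = 12 + 3 \left(- \frac{49}{166}\right) = 12 - \frac{147}{166} = \frac{1845}{166}$)
$U{\left(-121 \right)} - P{\left(b{\left(1 \cdot \frac{1}{10} \right)} \right)} = \frac{1845}{166} - 4 \left(81 + 4\right) = \frac{1845}{166} - 4 \cdot 85 = \frac{1845}{166} - 340 = - \frac{54595}{166}$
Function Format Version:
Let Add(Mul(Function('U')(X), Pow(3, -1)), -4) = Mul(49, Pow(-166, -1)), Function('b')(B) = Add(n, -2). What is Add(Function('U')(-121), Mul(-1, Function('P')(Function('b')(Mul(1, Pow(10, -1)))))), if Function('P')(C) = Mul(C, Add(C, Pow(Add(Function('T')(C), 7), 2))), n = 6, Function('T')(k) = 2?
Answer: Rational(-54595, 166) ≈ -328.89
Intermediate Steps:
Function('b')(B) = 4 (Function('b')(B) = Add(6, -2) = 4)
Function('P')(C) = Mul(C, Add(81, C)) (Function('P')(C) = Mul(C, Add(C, Pow(Add(2, 7), 2))) = Mul(C, Add(C, Pow(9, 2))) = Mul(C, Add(C, 81)) = Mul(C, Add(81, C)))
Function('U')(X) = Rational(1845, 166) (Function('U')(X) = Add(12, Mul(3, Mul(49, Pow(-166, -1)))) = Add(12, Mul(3, Mul(49, Rational(-1, 166)))) = Add(12, Mul(3, Rational(-49, 166))) = Add(12, Rational(-147, 166)) = Rational(1845, 166))
Add(Function('U')(-121), Mul(-1, Function('P')(Function('b')(Mul(1, Pow(10, -1)))))) = Add(Rational(1845, 166), Mul(-1, Mul(4, Add(81, 4)))) = Add(Rational(1845, 166), Mul(-1, Mul(4, 85))) = Add(Rational(1845, 166), Mul(-1, 340)) = Add(Rational(1845, 166), -340) = Rational(-54595, 166)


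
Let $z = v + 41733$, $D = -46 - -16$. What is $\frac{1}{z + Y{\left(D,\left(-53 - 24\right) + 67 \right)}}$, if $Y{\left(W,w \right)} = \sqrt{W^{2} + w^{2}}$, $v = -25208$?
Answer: $\frac{661}{10922985} - \frac{2 \sqrt{10}}{54614925} \approx 6.0399 \cdot 10^{-5}$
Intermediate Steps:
$D = -30$ ($D = -46 + 16 = -30$)
$z = 16525$ ($z = -25208 + 41733 = 16525$)
$\frac{1}{z + Y{\left(D,\left(-53 - 24\right) + 67 \right)}} = \frac{1}{16525 + \sqrt{\left(-30\right)^{2} + \left(\left(-53 - 24\right) + 67\right)^{2}}} = \frac{1}{16525 + \sqrt{900 + \left(-77 + 67\right)^{2}}} = \frac{1}{16525 + \sqrt{900 + \left(-10\right)^{2}}} = \frac{1}{16525 + \sqrt{900 + 100}} = \frac{1}{16525 + \sqrt{1000}} = \frac{1}{16525 + 10 \sqrt{10}}$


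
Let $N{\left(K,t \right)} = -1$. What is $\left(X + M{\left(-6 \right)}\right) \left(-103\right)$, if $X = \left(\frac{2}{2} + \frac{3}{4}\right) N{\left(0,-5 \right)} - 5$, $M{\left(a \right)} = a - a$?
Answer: $\frac{2781}{4} \approx 695.25$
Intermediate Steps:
$M{\left(a \right)} = 0$
$X = - \frac{27}{4}$ ($X = \left(\frac{2}{2} + \frac{3}{4}\right) \left(-1\right) - 5 = \left(2 \cdot \frac{1}{2} + 3 \cdot \frac{1}{4}\right) \left(-1\right) - 5 = \left(1 + \frac{3}{4}\right) \left(-1\right) - 5 = \frac{7}{4} \left(-1\right) - 5 = - \frac{7}{4} - 5 = - \frac{27}{4} \approx -6.75$)
$\left(X + M{\left(-6 \right)}\right) \left(-103\right) = \left(- \frac{27}{4} + 0\right) \left(-103\right) = \left(- \frac{27}{4}\right) \left(-103\right) = \frac{2781}{4}$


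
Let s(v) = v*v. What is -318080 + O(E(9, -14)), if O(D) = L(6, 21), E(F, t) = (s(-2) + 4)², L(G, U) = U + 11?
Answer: -318048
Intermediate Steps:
s(v) = v²
L(G, U) = 11 + U
E(F, t) = 64 (E(F, t) = ((-2)² + 4)² = (4 + 4)² = 8² = 64)
O(D) = 32 (O(D) = 11 + 21 = 32)
-318080 + O(E(9, -14)) = -318080 + 32 = -318048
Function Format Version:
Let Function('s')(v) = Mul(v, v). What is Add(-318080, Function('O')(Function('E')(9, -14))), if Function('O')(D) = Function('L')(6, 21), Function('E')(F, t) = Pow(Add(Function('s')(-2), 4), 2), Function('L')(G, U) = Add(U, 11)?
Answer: -318048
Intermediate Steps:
Function('s')(v) = Pow(v, 2)
Function('L')(G, U) = Add(11, U)
Function('E')(F, t) = 64 (Function('E')(F, t) = Pow(Add(Pow(-2, 2), 4), 2) = Pow(Add(4, 4), 2) = Pow(8, 2) = 64)
Function('O')(D) = 32 (Function('O')(D) = Add(11, 21) = 32)
Add(-318080, Function('O')(Function('E')(9, -14))) = Add(-318080, 32) = -318048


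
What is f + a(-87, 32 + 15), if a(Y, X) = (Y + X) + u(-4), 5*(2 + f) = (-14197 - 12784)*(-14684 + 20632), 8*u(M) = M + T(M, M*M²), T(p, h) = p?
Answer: -160483203/5 ≈ -3.2097e+7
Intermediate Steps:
u(M) = M/4 (u(M) = (M + M)/8 = (2*M)/8 = M/4)
f = -160482998/5 (f = -2 + ((-14197 - 12784)*(-14684 + 20632))/5 = -2 + (-26981*5948)/5 = -2 + (⅕)*(-160482988) = -2 - 160482988/5 = -160482998/5 ≈ -3.2097e+7)
a(Y, X) = -1 + X + Y (a(Y, X) = (Y + X) + (¼)*(-4) = (X + Y) - 1 = -1 + X + Y)
f + a(-87, 32 + 15) = -160482998/5 + (-1 + (32 + 15) - 87) = -160482998/5 + (-1 + 47 - 87) = -160482998/5 - 41 = -160483203/5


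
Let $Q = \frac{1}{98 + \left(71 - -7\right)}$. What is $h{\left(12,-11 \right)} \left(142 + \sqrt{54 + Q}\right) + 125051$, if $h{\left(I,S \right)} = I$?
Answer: $126755 + \frac{3 \sqrt{104555}}{11} \approx 1.2684 \cdot 10^{5}$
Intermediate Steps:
$Q = \frac{1}{176}$ ($Q = \frac{1}{98 + \left(71 + 7\right)} = \frac{1}{98 + 78} = \frac{1}{176} \approx 0.0056818$)
$h{\left(12,-11 \right)} \left(142 + \sqrt{54 + Q}\right) + 125051 = 12 \left(142 + \sqrt{54 + \frac{1}{176}}\right) + 125051 = 12 \left(142 + \sqrt{\frac{9505}{176}}\right) + 125051 = 12 \left(142 + \frac{\sqrt{104555}}{44}\right) + 125051 = \left(1704 + \frac{3 \sqrt{104555}}{11}\right) + 125051 = 126755 + \frac{3 \sqrt{104555}}{11}$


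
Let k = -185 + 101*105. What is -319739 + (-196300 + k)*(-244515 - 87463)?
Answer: 61707750901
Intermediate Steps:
k = 10420 (k = -185 + 10605 = 10420)
-319739 + (-196300 + k)*(-244515 - 87463) = -319739 + (-196300 + 10420)*(-244515 - 87463) = -319739 - 185880*(-331978) = -319739 + 61708070640 = 61707750901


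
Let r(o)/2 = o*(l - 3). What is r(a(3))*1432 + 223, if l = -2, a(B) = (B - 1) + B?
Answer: -71377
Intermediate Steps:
a(B) = -1 + 2*B (a(B) = (-1 + B) + B = -1 + 2*B)
r(o) = -10*o (r(o) = 2*(o*(-2 - 3)) = 2*(o*(-5)) = 2*(-5*o) = -10*o)
r(a(3))*1432 + 223 = -10*(-1 + 2*3)*1432 + 223 = -10*(-1 + 6)*1432 + 223 = -10*5*1432 + 223 = -50*1432 + 223 = -71600 + 223 = -71377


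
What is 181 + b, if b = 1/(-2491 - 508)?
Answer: 542818/2999 ≈ 181.00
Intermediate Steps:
b = -1/2999 (b = 1/(-2999) = -1/2999 ≈ -0.00033344)
181 + b = 181 - 1/2999 = 542818/2999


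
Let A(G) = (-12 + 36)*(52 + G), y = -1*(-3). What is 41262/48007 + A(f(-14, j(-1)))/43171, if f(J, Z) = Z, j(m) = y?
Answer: 1844691042/2072510197 ≈ 0.89008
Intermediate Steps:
y = 3
j(m) = 3
A(G) = 1248 + 24*G (A(G) = 24*(52 + G) = 1248 + 24*G)
41262/48007 + A(f(-14, j(-1)))/43171 = 41262/48007 + (1248 + 24*3)/43171 = 41262*(1/48007) + (1248 + 72)*(1/43171) = 41262/48007 + 1320*(1/43171) = 41262/48007 + 1320/43171 = 1844691042/2072510197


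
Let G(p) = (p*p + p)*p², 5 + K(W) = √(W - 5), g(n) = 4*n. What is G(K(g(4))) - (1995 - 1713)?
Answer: 1824 - 634*√11 ≈ -278.74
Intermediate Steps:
K(W) = -5 + √(-5 + W) (K(W) = -5 + √(W - 5) = -5 + √(-5 + W))
G(p) = p²*(p + p²) (G(p) = (p² + p)*p² = (p + p²)*p² = p²*(p + p²))
G(K(g(4))) - (1995 - 1713) = (-5 + √(-5 + 4*4))³*(1 + (-5 + √(-5 + 4*4))) - (1995 - 1713) = (-5 + √(-5 + 16))³*(1 + (-5 + √(-5 + 16))) - 1*282 = (-5 + √11)³*(1 + (-5 + √11)) - 282 = (-5 + √11)³*(-4 + √11) - 282 = -282 + (-5 + √11)³*(-4 + √11)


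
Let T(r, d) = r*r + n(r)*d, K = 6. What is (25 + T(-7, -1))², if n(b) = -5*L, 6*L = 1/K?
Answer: 7123561/1296 ≈ 5496.6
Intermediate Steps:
L = 1/36 (L = (⅙)/6 = (⅙)*(⅙) = 1/36 ≈ 0.027778)
n(b) = -5/36 (n(b) = -5*1/36 = -5/36)
T(r, d) = r² - 5*d/36 (T(r, d) = r*r - 5*d/36 = r² - 5*d/36)
(25 + T(-7, -1))² = (25 + ((-7)² - 5/36*(-1)))² = (25 + (49 + 5/36))² = (25 + 1769/36)² = (2669/36)² = 7123561/1296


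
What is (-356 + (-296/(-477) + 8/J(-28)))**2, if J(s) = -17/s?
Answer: 7700203205776/65755881 ≈ 1.1710e+5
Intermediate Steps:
(-356 + (-296/(-477) + 8/J(-28)))**2 = (-356 + (-296/(-477) + 8/((-17/(-28)))))**2 = (-356 + (-296*(-1/477) + 8/((-17*(-1/28)))))**2 = (-356 + (296/477 + 8/(17/28)))**2 = (-356 + (296/477 + 8*(28/17)))**2 = (-356 + (296/477 + 224/17))**2 = (-356 + 111880/8109)**2 = (-2774924/8109)**2 = 7700203205776/65755881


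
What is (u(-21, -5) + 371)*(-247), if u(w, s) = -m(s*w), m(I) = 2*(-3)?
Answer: -93119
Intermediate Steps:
m(I) = -6
u(w, s) = 6 (u(w, s) = -1*(-6) = 6)
(u(-21, -5) + 371)*(-247) = (6 + 371)*(-247) = 377*(-247) = -93119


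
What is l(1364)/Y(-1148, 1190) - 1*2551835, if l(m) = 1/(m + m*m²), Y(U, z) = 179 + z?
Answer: -8865421370155055419/3474135816052 ≈ -2.5518e+6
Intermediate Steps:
l(m) = 1/(m + m³)
l(1364)/Y(-1148, 1190) - 1*2551835 = 1/((1364 + 1364³)*(179 + 1190)) - 1*2551835 = 1/((1364 + 2537716544)*1369) - 2551835 = (1/1369)/2537717908 - 2551835 = (1/2537717908)*(1/1369) - 2551835 = 1/3474135816052 - 2551835 = -8865421370155055419/3474135816052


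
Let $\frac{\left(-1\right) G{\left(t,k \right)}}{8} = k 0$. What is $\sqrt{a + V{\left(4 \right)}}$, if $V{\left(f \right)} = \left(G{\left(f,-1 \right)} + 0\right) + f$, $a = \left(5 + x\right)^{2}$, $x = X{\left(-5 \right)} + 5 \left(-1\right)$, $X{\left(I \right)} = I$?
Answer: $\sqrt{29} \approx 5.3852$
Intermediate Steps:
$G{\left(t,k \right)} = 0$ ($G{\left(t,k \right)} = - 8 k 0 = \left(-8\right) 0 = 0$)
$x = -10$ ($x = -5 + 5 \left(-1\right) = -5 - 5 = -10$)
$a = 25$ ($a = \left(5 - 10\right)^{2} = \left(-5\right)^{2} = 25$)
$V{\left(f \right)} = f$ ($V{\left(f \right)} = \left(0 + 0\right) + f = 0 + f = f$)
$\sqrt{a + V{\left(4 \right)}} = \sqrt{25 + 4} = \sqrt{29}$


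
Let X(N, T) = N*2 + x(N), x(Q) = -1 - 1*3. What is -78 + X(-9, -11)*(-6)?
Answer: 54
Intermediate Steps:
x(Q) = -4 (x(Q) = -1 - 3 = -4)
X(N, T) = -4 + 2*N (X(N, T) = N*2 - 4 = 2*N - 4 = -4 + 2*N)
-78 + X(-9, -11)*(-6) = -78 + (-4 + 2*(-9))*(-6) = -78 + (-4 - 18)*(-6) = -78 - 22*(-6) = -78 + 132 = 54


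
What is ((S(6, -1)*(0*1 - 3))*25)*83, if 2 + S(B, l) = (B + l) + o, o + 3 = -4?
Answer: 24900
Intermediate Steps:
o = -7 (o = -3 - 4 = -7)
S(B, l) = -9 + B + l (S(B, l) = -2 + ((B + l) - 7) = -2 + (-7 + B + l) = -9 + B + l)
((S(6, -1)*(0*1 - 3))*25)*83 = (((-9 + 6 - 1)*(0*1 - 3))*25)*83 = (-4*(0 - 3)*25)*83 = (-4*(-3)*25)*83 = (12*25)*83 = 300*83 = 24900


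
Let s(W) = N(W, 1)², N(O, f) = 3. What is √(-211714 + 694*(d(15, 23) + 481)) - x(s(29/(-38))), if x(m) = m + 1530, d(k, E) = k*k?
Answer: -1539 + 5*√11130 ≈ -1011.5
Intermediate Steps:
d(k, E) = k²
s(W) = 9 (s(W) = 3² = 9)
x(m) = 1530 + m
√(-211714 + 694*(d(15, 23) + 481)) - x(s(29/(-38))) = √(-211714 + 694*(15² + 481)) - (1530 + 9) = √(-211714 + 694*(225 + 481)) - 1*1539 = √(-211714 + 694*706) - 1539 = √(-211714 + 489964) - 1539 = √278250 - 1539 = 5*√11130 - 1539 = -1539 + 5*√11130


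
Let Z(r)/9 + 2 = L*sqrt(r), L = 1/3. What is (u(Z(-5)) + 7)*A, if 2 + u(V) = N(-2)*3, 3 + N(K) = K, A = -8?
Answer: 80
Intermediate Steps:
N(K) = -3 + K
L = 1/3 (L = 1*(1/3) = 1/3 ≈ 0.33333)
Z(r) = -18 + 3*sqrt(r) (Z(r) = -18 + 9*(sqrt(r)/3) = -18 + 3*sqrt(r))
u(V) = -17 (u(V) = -2 + (-3 - 2)*3 = -2 - 5*3 = -2 - 15 = -17)
(u(Z(-5)) + 7)*A = (-17 + 7)*(-8) = -10*(-8) = 80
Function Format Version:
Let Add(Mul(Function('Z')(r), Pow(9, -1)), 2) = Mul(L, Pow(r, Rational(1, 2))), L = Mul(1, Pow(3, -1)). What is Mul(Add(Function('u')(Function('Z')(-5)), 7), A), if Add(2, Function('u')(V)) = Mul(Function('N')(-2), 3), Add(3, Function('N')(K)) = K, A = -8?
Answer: 80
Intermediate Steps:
Function('N')(K) = Add(-3, K)
L = Rational(1, 3) (L = Mul(1, Rational(1, 3)) = Rational(1, 3) ≈ 0.33333)
Function('Z')(r) = Add(-18, Mul(3, Pow(r, Rational(1, 2)))) (Function('Z')(r) = Add(-18, Mul(9, Mul(Rational(1, 3), Pow(r, Rational(1, 2))))) = Add(-18, Mul(3, Pow(r, Rational(1, 2)))))
Function('u')(V) = -17 (Function('u')(V) = Add(-2, Mul(Add(-3, -2), 3)) = Add(-2, Mul(-5, 3)) = Add(-2, -15) = -17)
Mul(Add(Function('u')(Function('Z')(-5)), 7), A) = Mul(Add(-17, 7), -8) = Mul(-10, -8) = 80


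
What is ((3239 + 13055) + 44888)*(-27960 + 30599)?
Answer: 161459298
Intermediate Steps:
((3239 + 13055) + 44888)*(-27960 + 30599) = (16294 + 44888)*2639 = 61182*2639 = 161459298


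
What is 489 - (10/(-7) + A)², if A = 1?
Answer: 23952/49 ≈ 488.82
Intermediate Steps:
489 - (10/(-7) + A)² = 489 - (10/(-7) + 1)² = 489 - (10*(-⅐) + 1)² = 489 - (-10/7 + 1)² = 489 - (-3/7)² = 489 - 1*9/49 = 489 - 9/49 = 23952/49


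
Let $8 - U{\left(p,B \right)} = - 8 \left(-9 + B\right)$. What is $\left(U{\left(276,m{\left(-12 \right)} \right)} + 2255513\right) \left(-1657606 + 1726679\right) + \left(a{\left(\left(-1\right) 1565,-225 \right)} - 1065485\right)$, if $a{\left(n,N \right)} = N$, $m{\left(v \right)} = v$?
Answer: $155782932059$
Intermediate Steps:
$U{\left(p,B \right)} = -64 + 8 B$ ($U{\left(p,B \right)} = 8 - - 8 \left(-9 + B\right) = 8 - \left(72 - 8 B\right) = 8 + \left(-72 + 8 B\right) = -64 + 8 B$)
$\left(U{\left(276,m{\left(-12 \right)} \right)} + 2255513\right) \left(-1657606 + 1726679\right) + \left(a{\left(\left(-1\right) 1565,-225 \right)} - 1065485\right) = \left(\left(-64 + 8 \left(-12\right)\right) + 2255513\right) \left(-1657606 + 1726679\right) - 1065710 = \left(\left(-64 - 96\right) + 2255513\right) 69073 - 1065710 = \left(-160 + 2255513\right) 69073 - 1065710 = 2255353 \cdot 69073 - 1065710 = 155783997769 - 1065710 = 155782932059$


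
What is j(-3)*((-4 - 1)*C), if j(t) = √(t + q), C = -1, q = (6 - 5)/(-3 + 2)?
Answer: 10*I ≈ 10.0*I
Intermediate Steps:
q = -1 (q = 1/(-1) = 1*(-1) = -1)
j(t) = √(-1 + t) (j(t) = √(t - 1) = √(-1 + t))
j(-3)*((-4 - 1)*C) = √(-1 - 3)*((-4 - 1)*(-1)) = √(-4)*(-5*(-1)) = (2*I)*5 = 10*I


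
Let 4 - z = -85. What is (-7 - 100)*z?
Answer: -9523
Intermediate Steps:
z = 89 (z = 4 - 1*(-85) = 4 + 85 = 89)
(-7 - 100)*z = (-7 - 100)*89 = -107*89 = -9523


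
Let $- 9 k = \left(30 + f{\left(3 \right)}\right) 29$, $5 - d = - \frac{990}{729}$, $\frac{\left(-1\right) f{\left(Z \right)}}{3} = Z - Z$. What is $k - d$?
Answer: $- \frac{8345}{81} \approx -103.02$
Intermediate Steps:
$f{\left(Z \right)} = 0$ ($f{\left(Z \right)} = - 3 \left(Z - Z\right) = \left(-3\right) 0 = 0$)
$d = \frac{515}{81}$ ($d = 5 - - \frac{990}{729} = 5 - \left(-990\right) \frac{1}{729} = 5 - - \frac{110}{81} = 5 + \frac{110}{81} = \frac{515}{81} \approx 6.358$)
$k = - \frac{290}{3}$ ($k = - \frac{\left(30 + 0\right) 29}{9} = - \frac{30 \cdot 29}{9} = \left(- \frac{1}{9}\right) 870 = - \frac{290}{3} \approx -96.667$)
$k - d = - \frac{290}{3} - \frac{515}{81} = - \frac{8345}{81}$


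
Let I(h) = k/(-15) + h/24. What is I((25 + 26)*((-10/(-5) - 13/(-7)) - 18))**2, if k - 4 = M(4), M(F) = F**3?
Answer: 844076809/705600 ≈ 1196.3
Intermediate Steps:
k = 68 (k = 4 + 4**3 = 4 + 64 = 68)
I(h) = -68/15 + h/24 (I(h) = 68/(-15) + h/24 = 68*(-1/15) + h*(1/24) = -68/15 + h/24)
I((25 + 26)*((-10/(-5) - 13/(-7)) - 18))**2 = (-68/15 + ((25 + 26)*((-10/(-5) - 13/(-7)) - 18))/24)**2 = (-68/15 + (51*((-10*(-1/5) - 13*(-1/7)) - 18))/24)**2 = (-68/15 + (51*((2 + 13/7) - 18))/24)**2 = (-68/15 + (51*(27/7 - 18))/24)**2 = (-68/15 + (51*(-99/7))/24)**2 = (-68/15 + (1/24)*(-5049/7))**2 = (-68/15 - 1683/56)**2 = (-29053/840)**2 = 844076809/705600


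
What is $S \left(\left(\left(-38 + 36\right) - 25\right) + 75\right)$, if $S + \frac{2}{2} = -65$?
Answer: $-3168$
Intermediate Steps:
$S = -66$ ($S = -1 - 65 = -66$)
$S \left(\left(\left(-38 + 36\right) - 25\right) + 75\right) = - 66 \left(\left(\left(-38 + 36\right) - 25\right) + 75\right) = - 66 \left(\left(-2 - 25\right) + 75\right) = - 66 \left(-27 + 75\right) = \left(-66\right) 48 = -3168$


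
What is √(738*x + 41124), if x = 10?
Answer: 2*√12126 ≈ 220.24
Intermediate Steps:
√(738*x + 41124) = √(738*10 + 41124) = √(7380 + 41124) = √48504 = 2*√12126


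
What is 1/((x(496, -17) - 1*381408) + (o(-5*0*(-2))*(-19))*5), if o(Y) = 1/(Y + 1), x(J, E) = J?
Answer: -1/381007 ≈ -2.6246e-6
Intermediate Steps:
o(Y) = 1/(1 + Y)
1/((x(496, -17) - 1*381408) + (o(-5*0*(-2))*(-19))*5) = 1/((496 - 1*381408) + (-19/(1 - 5*0*(-2)))*5) = 1/((496 - 381408) + (-19/(1 + 0*(-2)))*5) = 1/(-380912 + (-19/(1 + 0))*5) = 1/(-380912 + (-19/1)*5) = 1/(-380912 + (1*(-19))*5) = 1/(-380912 - 19*5) = 1/(-380912 - 95) = 1/(-381007) = -1/381007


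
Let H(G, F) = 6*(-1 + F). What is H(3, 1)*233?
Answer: 0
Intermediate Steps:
H(G, F) = -6 + 6*F
H(3, 1)*233 = (-6 + 6*1)*233 = (-6 + 6)*233 = 0*233 = 0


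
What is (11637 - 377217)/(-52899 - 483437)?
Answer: 91395/134084 ≈ 0.68163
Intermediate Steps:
(11637 - 377217)/(-52899 - 483437) = -365580/(-536336) = -365580*(-1/536336) = 91395/134084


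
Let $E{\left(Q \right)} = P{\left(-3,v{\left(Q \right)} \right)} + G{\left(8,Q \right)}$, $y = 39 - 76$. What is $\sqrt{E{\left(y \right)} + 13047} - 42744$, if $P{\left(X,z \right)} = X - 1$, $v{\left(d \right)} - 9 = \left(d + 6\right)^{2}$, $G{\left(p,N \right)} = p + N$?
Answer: $-42744 + 3 \sqrt{1446} \approx -42630.0$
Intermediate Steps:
$G{\left(p,N \right)} = N + p$
$v{\left(d \right)} = 9 + \left(6 + d\right)^{2}$ ($v{\left(d \right)} = 9 + \left(d + 6\right)^{2} = 9 + \left(6 + d\right)^{2}$)
$y = -37$
$P{\left(X,z \right)} = -1 + X$
$E{\left(Q \right)} = 4 + Q$ ($E{\left(Q \right)} = \left(-1 - 3\right) + \left(Q + 8\right) = -4 + \left(8 + Q\right) = 4 + Q$)
$\sqrt{E{\left(y \right)} + 13047} - 42744 = \sqrt{\left(4 - 37\right) + 13047} - 42744 = \sqrt{-33 + 13047} - 42744 = \sqrt{13014} - 42744 = 3 \sqrt{1446} - 42744 = -42744 + 3 \sqrt{1446}$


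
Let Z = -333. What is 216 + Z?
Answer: -117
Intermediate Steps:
216 + Z = 216 - 333 = -117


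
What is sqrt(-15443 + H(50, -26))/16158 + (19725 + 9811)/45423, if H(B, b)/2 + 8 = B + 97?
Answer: 29536/45423 + I*sqrt(1685)/5386 ≈ 0.65024 + 0.0076214*I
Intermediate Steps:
H(B, b) = 178 + 2*B (H(B, b) = -16 + 2*(B + 97) = -16 + 2*(97 + B) = -16 + (194 + 2*B) = 178 + 2*B)
sqrt(-15443 + H(50, -26))/16158 + (19725 + 9811)/45423 = sqrt(-15443 + (178 + 2*50))/16158 + (19725 + 9811)/45423 = sqrt(-15443 + (178 + 100))*(1/16158) + 29536*(1/45423) = sqrt(-15443 + 278)*(1/16158) + 29536/45423 = sqrt(-15165)*(1/16158) + 29536/45423 = (3*I*sqrt(1685))*(1/16158) + 29536/45423 = I*sqrt(1685)/5386 + 29536/45423 = 29536/45423 + I*sqrt(1685)/5386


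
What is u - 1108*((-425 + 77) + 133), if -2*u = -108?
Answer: 238274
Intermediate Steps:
u = 54 (u = -½*(-108) = 54)
u - 1108*((-425 + 77) + 133) = 54 - 1108*((-425 + 77) + 133) = 54 - 1108*(-348 + 133) = 54 - 1108*(-215) = 54 + 238220 = 238274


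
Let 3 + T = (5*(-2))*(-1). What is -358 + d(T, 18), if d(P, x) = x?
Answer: -340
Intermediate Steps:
T = 7 (T = -3 + (5*(-2))*(-1) = -3 - 10*(-1) = -3 + 10 = 7)
-358 + d(T, 18) = -358 + 18 = -340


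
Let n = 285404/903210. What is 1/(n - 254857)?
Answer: -64515/16442078969 ≈ -3.9238e-6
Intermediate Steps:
n = 20386/64515 (n = 285404*(1/903210) = 20386/64515 ≈ 0.31599)
1/(n - 254857) = 1/(20386/64515 - 254857) = 1/(-16442078969/64515) = -64515/16442078969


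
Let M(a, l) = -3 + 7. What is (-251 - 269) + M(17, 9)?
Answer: -516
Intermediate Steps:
M(a, l) = 4
(-251 - 269) + M(17, 9) = (-251 - 269) + 4 = -520 + 4 = -516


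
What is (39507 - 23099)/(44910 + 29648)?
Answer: 8204/37279 ≈ 0.22007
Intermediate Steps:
(39507 - 23099)/(44910 + 29648) = 16408/74558 = 16408*(1/74558) = 8204/37279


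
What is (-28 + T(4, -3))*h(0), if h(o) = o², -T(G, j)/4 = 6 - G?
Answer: 0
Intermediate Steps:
T(G, j) = -24 + 4*G (T(G, j) = -4*(6 - G) = -24 + 4*G)
(-28 + T(4, -3))*h(0) = (-28 + (-24 + 4*4))*0² = (-28 + (-24 + 16))*0 = (-28 - 8)*0 = -36*0 = 0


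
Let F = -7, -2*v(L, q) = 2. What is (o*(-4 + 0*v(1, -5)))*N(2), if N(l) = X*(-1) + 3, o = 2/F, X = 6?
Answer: -24/7 ≈ -3.4286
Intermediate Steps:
v(L, q) = -1 (v(L, q) = -½*2 = -1)
o = -2/7 (o = 2/(-7) = 2*(-⅐) = -2/7 ≈ -0.28571)
N(l) = -3 (N(l) = 6*(-1) + 3 = -6 + 3 = -3)
(o*(-4 + 0*v(1, -5)))*N(2) = -2*(-4 + 0*(-1))/7*(-3) = -2*(-4 + 0)/7*(-3) = -2/7*(-4)*(-3) = (8/7)*(-3) = -24/7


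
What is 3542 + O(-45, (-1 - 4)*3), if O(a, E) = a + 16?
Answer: 3513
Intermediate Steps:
O(a, E) = 16 + a
3542 + O(-45, (-1 - 4)*3) = 3542 + (16 - 45) = 3542 - 29 = 3513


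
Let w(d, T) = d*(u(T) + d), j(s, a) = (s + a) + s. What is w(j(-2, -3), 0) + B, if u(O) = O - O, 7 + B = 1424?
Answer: 1466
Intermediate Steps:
B = 1417 (B = -7 + 1424 = 1417)
u(O) = 0
j(s, a) = a + 2*s (j(s, a) = (a + s) + s = a + 2*s)
w(d, T) = d² (w(d, T) = d*(0 + d) = d*d = d²)
w(j(-2, -3), 0) + B = (-3 + 2*(-2))² + 1417 = (-3 - 4)² + 1417 = (-7)² + 1417 = 49 + 1417 = 1466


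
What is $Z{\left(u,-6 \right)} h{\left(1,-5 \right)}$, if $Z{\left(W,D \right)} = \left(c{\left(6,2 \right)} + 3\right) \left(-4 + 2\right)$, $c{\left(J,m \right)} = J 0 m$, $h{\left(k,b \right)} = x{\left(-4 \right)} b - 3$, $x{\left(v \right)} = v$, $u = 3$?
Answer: $-102$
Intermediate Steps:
$h{\left(k,b \right)} = -3 - 4 b$ ($h{\left(k,b \right)} = - 4 b - 3 = -3 - 4 b$)
$c{\left(J,m \right)} = 0$ ($c{\left(J,m \right)} = 0 m = 0$)
$Z{\left(W,D \right)} = -6$ ($Z{\left(W,D \right)} = \left(0 + 3\right) \left(-4 + 2\right) = 3 \left(-2\right) = -6$)
$Z{\left(u,-6 \right)} h{\left(1,-5 \right)} = - 6 \left(-3 - -20\right) = - 6 \left(-3 + 20\right) = \left(-6\right) 17 = -102$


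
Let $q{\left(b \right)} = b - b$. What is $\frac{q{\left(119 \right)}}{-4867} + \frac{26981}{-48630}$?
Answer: $- \frac{26981}{48630} \approx -0.55482$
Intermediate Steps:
$q{\left(b \right)} = 0$
$\frac{q{\left(119 \right)}}{-4867} + \frac{26981}{-48630} = \frac{0}{-4867} + \frac{26981}{-48630} = 0 \left(- \frac{1}{4867}\right) + 26981 \left(- \frac{1}{48630}\right) = 0 - \frac{26981}{48630} = - \frac{26981}{48630}$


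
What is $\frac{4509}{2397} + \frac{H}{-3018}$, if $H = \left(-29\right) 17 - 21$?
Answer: $\frac{2473370}{1205691} \approx 2.0514$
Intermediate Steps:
$H = -514$ ($H = -493 - 21 = -514$)
$\frac{4509}{2397} + \frac{H}{-3018} = \frac{4509}{2397} - \frac{514}{-3018} = 4509 \cdot \frac{1}{2397} - - \frac{257}{1509} = \frac{1503}{799} + \frac{257}{1509} = \frac{2473370}{1205691}$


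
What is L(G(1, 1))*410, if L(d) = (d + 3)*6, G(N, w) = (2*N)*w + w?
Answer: 14760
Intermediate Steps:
G(N, w) = w + 2*N*w (G(N, w) = 2*N*w + w = w + 2*N*w)
L(d) = 18 + 6*d (L(d) = (3 + d)*6 = 18 + 6*d)
L(G(1, 1))*410 = (18 + 6*(1*(1 + 2*1)))*410 = (18 + 6*(1*(1 + 2)))*410 = (18 + 6*(1*3))*410 = (18 + 6*3)*410 = (18 + 18)*410 = 36*410 = 14760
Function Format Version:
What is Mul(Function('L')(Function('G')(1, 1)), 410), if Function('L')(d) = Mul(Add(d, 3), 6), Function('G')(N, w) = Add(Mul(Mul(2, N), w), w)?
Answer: 14760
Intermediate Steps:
Function('G')(N, w) = Add(w, Mul(2, N, w)) (Function('G')(N, w) = Add(Mul(2, N, w), w) = Add(w, Mul(2, N, w)))
Function('L')(d) = Add(18, Mul(6, d)) (Function('L')(d) = Mul(Add(3, d), 6) = Add(18, Mul(6, d)))
Mul(Function('L')(Function('G')(1, 1)), 410) = Mul(Add(18, Mul(6, Mul(1, Add(1, Mul(2, 1))))), 410) = Mul(Add(18, Mul(6, Mul(1, Add(1, 2)))), 410) = Mul(Add(18, Mul(6, Mul(1, 3))), 410) = Mul(Add(18, Mul(6, 3)), 410) = Mul(Add(18, 18), 410) = Mul(36, 410) = 14760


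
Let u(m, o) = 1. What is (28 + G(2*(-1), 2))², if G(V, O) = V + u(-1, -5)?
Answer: 729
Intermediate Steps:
G(V, O) = 1 + V (G(V, O) = V + 1 = 1 + V)
(28 + G(2*(-1), 2))² = (28 + (1 + 2*(-1)))² = (28 + (1 - 2))² = (28 - 1)² = 27² = 729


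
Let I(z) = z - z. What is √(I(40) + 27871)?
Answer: √27871 ≈ 166.95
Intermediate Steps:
I(z) = 0
√(I(40) + 27871) = √(0 + 27871) = √27871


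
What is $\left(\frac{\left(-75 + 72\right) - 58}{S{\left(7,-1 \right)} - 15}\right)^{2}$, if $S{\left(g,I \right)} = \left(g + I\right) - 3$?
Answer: $\frac{3721}{144} \approx 25.84$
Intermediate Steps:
$S{\left(g,I \right)} = -3 + I + g$ ($S{\left(g,I \right)} = \left(I + g\right) - 3 = -3 + I + g$)
$\left(\frac{\left(-75 + 72\right) - 58}{S{\left(7,-1 \right)} - 15}\right)^{2} = \left(\frac{\left(-75 + 72\right) - 58}{\left(-3 - 1 + 7\right) - 15}\right)^{2} = \left(\frac{-3 - 58}{3 - 15}\right)^{2} = \left(- \frac{61}{-12}\right)^{2} = \left(\left(-61\right) \left(- \frac{1}{12}\right)\right)^{2} = \left(\frac{61}{12}\right)^{2} = \frac{3721}{144}$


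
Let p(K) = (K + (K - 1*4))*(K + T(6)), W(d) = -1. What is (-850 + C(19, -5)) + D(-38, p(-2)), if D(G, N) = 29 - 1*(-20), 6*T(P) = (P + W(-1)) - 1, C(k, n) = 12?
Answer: -789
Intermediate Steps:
T(P) = -⅓ + P/6 (T(P) = ((P - 1) - 1)/6 = ((-1 + P) - 1)/6 = (-2 + P)/6 = -⅓ + P/6)
p(K) = (-4 + 2*K)*(⅔ + K) (p(K) = (K + (K - 1*4))*(K + (-⅓ + (⅙)*6)) = (K + (K - 4))*(K + (-⅓ + 1)) = (K + (-4 + K))*(K + ⅔) = (-4 + 2*K)*(⅔ + K))
D(G, N) = 49 (D(G, N) = 29 + 20 = 49)
(-850 + C(19, -5)) + D(-38, p(-2)) = (-850 + 12) + 49 = -838 + 49 = -789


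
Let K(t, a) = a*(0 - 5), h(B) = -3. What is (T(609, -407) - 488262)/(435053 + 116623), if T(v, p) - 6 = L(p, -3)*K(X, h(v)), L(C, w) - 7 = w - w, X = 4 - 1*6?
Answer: -162717/183892 ≈ -0.88485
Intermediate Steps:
X = -2 (X = 4 - 6 = -2)
L(C, w) = 7 (L(C, w) = 7 + (w - w) = 7 + 0 = 7)
K(t, a) = -5*a (K(t, a) = a*(-5) = -5*a)
T(v, p) = 111 (T(v, p) = 6 + 7*(-5*(-3)) = 6 + 7*15 = 6 + 105 = 111)
(T(609, -407) - 488262)/(435053 + 116623) = (111 - 488262)/(435053 + 116623) = -488151/551676 = -488151*1/551676 = -162717/183892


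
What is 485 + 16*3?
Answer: 533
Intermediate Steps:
485 + 16*3 = 485 + 48 = 533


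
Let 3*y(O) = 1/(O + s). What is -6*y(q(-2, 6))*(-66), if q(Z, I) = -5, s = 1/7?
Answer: -462/17 ≈ -27.176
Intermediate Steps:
s = ⅐ ≈ 0.14286
y(O) = 1/(3*(⅐ + O)) (y(O) = 1/(3*(O + ⅐)) = 1/(3*(⅐ + O)))
-6*y(q(-2, 6))*(-66) = -14/(1 + 7*(-5))*(-66) = -14/(1 - 35)*(-66) = -14/(-34)*(-66) = -14*(-1)/34*(-66) = -6*(-7/102)*(-66) = (7/17)*(-66) = -462/17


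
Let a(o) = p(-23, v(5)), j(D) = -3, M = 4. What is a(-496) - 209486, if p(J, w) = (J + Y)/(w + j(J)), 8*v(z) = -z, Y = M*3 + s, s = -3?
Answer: -6074982/29 ≈ -2.0948e+5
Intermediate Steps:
Y = 9 (Y = 4*3 - 3 = 12 - 3 = 9)
v(z) = -z/8 (v(z) = (-z)/8 = -z/8)
p(J, w) = (9 + J)/(-3 + w) (p(J, w) = (J + 9)/(w - 3) = (9 + J)/(-3 + w))
a(o) = 112/29 (a(o) = (9 - 23)/(-3 - ⅛*5) = -14/(-3 - 5/8) = -14/(-29/8) = -8/29*(-14) = 112/29)
a(-496) - 209486 = 112/29 - 209486 = -6074982/29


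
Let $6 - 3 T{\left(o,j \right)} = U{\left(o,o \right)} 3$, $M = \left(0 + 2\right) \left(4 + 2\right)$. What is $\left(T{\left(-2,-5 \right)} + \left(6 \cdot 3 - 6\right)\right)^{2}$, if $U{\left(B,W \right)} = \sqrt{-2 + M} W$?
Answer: $236 + 56 \sqrt{10} \approx 413.09$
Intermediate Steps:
$M = 12$ ($M = 2 \cdot 6 = 12$)
$U{\left(B,W \right)} = W \sqrt{10}$ ($U{\left(B,W \right)} = \sqrt{-2 + 12} W = \sqrt{10} W = W \sqrt{10}$)
$T{\left(o,j \right)} = 2 - o \sqrt{10}$ ($T{\left(o,j \right)} = 2 - \frac{o \sqrt{10} \cdot 3}{3} = 2 - \frac{3 o \sqrt{10}}{3} = 2 - o \sqrt{10}$)
$\left(T{\left(-2,-5 \right)} + \left(6 \cdot 3 - 6\right)\right)^{2} = \left(\left(2 - - 2 \sqrt{10}\right) + \left(6 \cdot 3 - 6\right)\right)^{2} = \left(\left(2 + 2 \sqrt{10}\right) + \left(18 - 6\right)\right)^{2} = \left(\left(2 + 2 \sqrt{10}\right) + 12\right)^{2} = \left(14 + 2 \sqrt{10}\right)^{2}$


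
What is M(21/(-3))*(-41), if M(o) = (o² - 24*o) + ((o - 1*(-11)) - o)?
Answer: -9348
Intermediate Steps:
M(o) = 11 + o² - 24*o (M(o) = (o² - 24*o) + ((o + 11) - o) = (o² - 24*o) + ((11 + o) - o) = (o² - 24*o) + 11 = 11 + o² - 24*o)
M(21/(-3))*(-41) = (11 + (21/(-3))² - 504/(-3))*(-41) = (11 + (21*(-⅓))² - 504*(-1)/3)*(-41) = (11 + (-7)² - 24*(-7))*(-41) = (11 + 49 + 168)*(-41) = 228*(-41) = -9348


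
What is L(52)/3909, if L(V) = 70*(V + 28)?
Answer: 5600/3909 ≈ 1.4326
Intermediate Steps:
L(V) = 1960 + 70*V (L(V) = 70*(28 + V) = 1960 + 70*V)
L(52)/3909 = (1960 + 70*52)/3909 = (1960 + 3640)*(1/3909) = 5600*(1/3909) = 5600/3909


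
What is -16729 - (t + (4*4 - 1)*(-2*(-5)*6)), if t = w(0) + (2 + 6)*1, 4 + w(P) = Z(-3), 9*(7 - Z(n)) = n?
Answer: -52921/3 ≈ -17640.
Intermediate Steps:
Z(n) = 7 - n/9
w(P) = 10/3 (w(P) = -4 + (7 - ⅑*(-3)) = -4 + (7 + ⅓) = -4 + 22/3 = 10/3)
t = 34/3 (t = 10/3 + (2 + 6)*1 = 10/3 + 8*1 = 10/3 + 8 = 34/3 ≈ 11.333)
-16729 - (t + (4*4 - 1)*(-2*(-5)*6)) = -16729 - (34/3 + (4*4 - 1)*(-2*(-5)*6)) = -16729 - (34/3 + (16 - 1)*(10*6)) = -16729 - (34/3 + 15*60) = -16729 - (34/3 + 900) = -16729 - 1*2734/3 = -16729 - 2734/3 = -52921/3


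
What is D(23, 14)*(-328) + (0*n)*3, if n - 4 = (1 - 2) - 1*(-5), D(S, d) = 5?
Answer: -1640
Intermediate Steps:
n = 8 (n = 4 + ((1 - 2) - 1*(-5)) = 4 + (-1 + 5) = 4 + 4 = 8)
D(23, 14)*(-328) + (0*n)*3 = 5*(-328) + (0*8)*3 = -1640 + 0*3 = -1640 + 0 = -1640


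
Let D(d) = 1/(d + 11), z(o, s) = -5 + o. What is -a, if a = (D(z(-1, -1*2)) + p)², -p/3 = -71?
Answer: -1136356/25 ≈ -45454.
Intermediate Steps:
p = 213 (p = -3*(-71) = 213)
D(d) = 1/(11 + d)
a = 1136356/25 (a = (1/(11 + (-5 - 1)) + 213)² = (1/(11 - 6) + 213)² = (1/5 + 213)² = (⅕ + 213)² = (1066/5)² = 1136356/25 ≈ 45454.)
-a = -1*1136356/25 = -1136356/25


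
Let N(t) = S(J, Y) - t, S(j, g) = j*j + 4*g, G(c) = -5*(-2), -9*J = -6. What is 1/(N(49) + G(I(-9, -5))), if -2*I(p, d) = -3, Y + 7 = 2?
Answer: -9/527 ≈ -0.017078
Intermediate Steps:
Y = -5 (Y = -7 + 2 = -5)
I(p, d) = 3/2 (I(p, d) = -½*(-3) = 3/2)
J = ⅔ (J = -⅑*(-6) = ⅔ ≈ 0.66667)
G(c) = 10
S(j, g) = j² + 4*g
N(t) = -176/9 - t (N(t) = ((⅔)² + 4*(-5)) - t = (4/9 - 20) - t = -176/9 - t)
1/(N(49) + G(I(-9, -5))) = 1/((-176/9 - 1*49) + 10) = 1/((-176/9 - 49) + 10) = 1/(-617/9 + 10) = 1/(-527/9) = -9/527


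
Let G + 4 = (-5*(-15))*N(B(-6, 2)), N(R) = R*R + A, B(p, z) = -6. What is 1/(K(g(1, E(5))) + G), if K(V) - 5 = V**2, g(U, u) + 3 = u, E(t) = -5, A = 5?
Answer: 1/3140 ≈ 0.00031847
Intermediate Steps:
N(R) = 5 + R**2 (N(R) = R*R + 5 = R**2 + 5 = 5 + R**2)
g(U, u) = -3 + u
G = 3071 (G = -4 + (-5*(-15))*(5 + (-6)**2) = -4 + 75*(5 + 36) = -4 + 75*41 = -4 + 3075 = 3071)
K(V) = 5 + V**2
1/(K(g(1, E(5))) + G) = 1/((5 + (-3 - 5)**2) + 3071) = 1/((5 + (-8)**2) + 3071) = 1/((5 + 64) + 3071) = 1/(69 + 3071) = 1/3140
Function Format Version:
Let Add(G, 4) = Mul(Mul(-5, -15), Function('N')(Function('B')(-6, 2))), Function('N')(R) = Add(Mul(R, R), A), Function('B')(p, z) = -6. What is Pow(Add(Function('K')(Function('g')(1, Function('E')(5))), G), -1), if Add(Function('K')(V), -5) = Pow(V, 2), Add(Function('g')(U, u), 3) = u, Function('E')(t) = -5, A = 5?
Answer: Rational(1, 3140) ≈ 0.00031847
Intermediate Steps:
Function('N')(R) = Add(5, Pow(R, 2)) (Function('N')(R) = Add(Mul(R, R), 5) = Add(Pow(R, 2), 5) = Add(5, Pow(R, 2)))
Function('g')(U, u) = Add(-3, u)
G = 3071 (G = Add(-4, Mul(Mul(-5, -15), Add(5, Pow(-6, 2)))) = Add(-4, Mul(75, Add(5, 36))) = Add(-4, Mul(75, 41)) = Add(-4, 3075) = 3071)
Function('K')(V) = Add(5, Pow(V, 2))
Pow(Add(Function('K')(Function('g')(1, Function('E')(5))), G), -1) = Pow(Add(Add(5, Pow(Add(-3, -5), 2)), 3071), -1) = Pow(Add(Add(5, Pow(-8, 2)), 3071), -1) = Pow(Add(Add(5, 64), 3071), -1) = Pow(Add(69, 3071), -1) = Pow(3140, -1) = Rational(1, 3140)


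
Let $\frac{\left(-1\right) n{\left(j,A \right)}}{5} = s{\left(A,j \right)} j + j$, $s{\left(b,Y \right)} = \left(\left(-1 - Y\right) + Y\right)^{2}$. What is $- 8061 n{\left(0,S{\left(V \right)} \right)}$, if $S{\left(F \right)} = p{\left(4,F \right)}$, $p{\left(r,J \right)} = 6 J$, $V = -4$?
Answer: $0$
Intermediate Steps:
$s{\left(b,Y \right)} = 1$ ($s{\left(b,Y \right)} = \left(-1\right)^{2} = 1$)
$S{\left(F \right)} = 6 F$
$n{\left(j,A \right)} = - 10 j$ ($n{\left(j,A \right)} = - 5 \left(1 j + j\right) = - 5 \left(j + j\right) = - 5 \cdot 2 j = - 10 j$)
$- 8061 n{\left(0,S{\left(V \right)} \right)} = - 8061 \left(\left(-10\right) 0\right) = \left(-8061\right) 0 = 0$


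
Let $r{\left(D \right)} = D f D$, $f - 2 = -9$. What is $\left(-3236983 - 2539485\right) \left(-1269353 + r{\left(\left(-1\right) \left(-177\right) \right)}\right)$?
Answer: $8599173747008$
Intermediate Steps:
$f = -7$ ($f = 2 - 9 = -7$)
$r{\left(D \right)} = - 7 D^{2}$ ($r{\left(D \right)} = D \left(-7\right) D = - 7 D D = - 7 D^{2}$)
$\left(-3236983 - 2539485\right) \left(-1269353 + r{\left(\left(-1\right) \left(-177\right) \right)}\right) = \left(-3236983 - 2539485\right) \left(-1269353 - 7 \left(\left(-1\right) \left(-177\right)\right)^{2}\right) = - 5776468 \left(-1269353 - 7 \cdot 177^{2}\right) = - 5776468 \left(-1269353 - 219303\right) = \left(-5776468\right) \left(-1488656\right) = 8599173747008$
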